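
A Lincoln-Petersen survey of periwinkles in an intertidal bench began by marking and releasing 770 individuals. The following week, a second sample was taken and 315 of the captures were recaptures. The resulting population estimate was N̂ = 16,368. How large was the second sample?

C = 6696

From N = M·C/R: C = N·R / M = 16368·315 / 770 = 5155920 / 770 = 6696.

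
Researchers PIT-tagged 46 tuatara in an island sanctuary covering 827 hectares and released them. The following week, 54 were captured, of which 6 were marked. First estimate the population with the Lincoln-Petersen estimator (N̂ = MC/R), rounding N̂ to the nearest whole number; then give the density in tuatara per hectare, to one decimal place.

N̂ = 46·54/6 = 2484/6 = 414
Density = N̂ / area = 414 / 827 ≈ 0.50 → 0.5 per hectare

density ≈ 0.5 tuatara per hectare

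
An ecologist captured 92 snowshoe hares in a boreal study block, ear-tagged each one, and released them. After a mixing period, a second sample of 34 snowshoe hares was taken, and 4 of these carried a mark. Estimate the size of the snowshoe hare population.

Lincoln-Petersen assumes M/N = R/C, so N = M·C / R.
N = (92 × 34) / 4 = 3128 / 4 = 782

N = 782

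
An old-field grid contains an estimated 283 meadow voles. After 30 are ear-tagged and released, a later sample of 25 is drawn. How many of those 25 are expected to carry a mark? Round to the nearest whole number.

The marked fraction of the population is 30/283, so in a sample of 25 expect C·(M/N) marked.
E[R] = 30 × 25 / 283 = 750 / 283 ≈ 2.7 → 3

expected recaptures ≈ 3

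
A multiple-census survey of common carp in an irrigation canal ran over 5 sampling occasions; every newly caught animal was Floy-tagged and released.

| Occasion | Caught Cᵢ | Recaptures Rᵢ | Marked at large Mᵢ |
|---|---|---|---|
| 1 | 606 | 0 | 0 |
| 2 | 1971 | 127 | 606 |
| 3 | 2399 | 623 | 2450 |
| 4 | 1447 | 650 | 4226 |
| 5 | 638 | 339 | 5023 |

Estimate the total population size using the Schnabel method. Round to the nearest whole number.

N ≈ 9426

Σ MᵢCᵢ = 0·606 + 606·1971 + 2450·2399 + 4226·1447 + 5023·638 = 0 + 1194426 + 5877550 + 6115022 + 3204674 = 16391672
Σ Rᵢ = 0 + 127 + 623 + 650 + 339 = 1739
N̂ = 16391672 / 1739 ≈ 9425.9 → 9426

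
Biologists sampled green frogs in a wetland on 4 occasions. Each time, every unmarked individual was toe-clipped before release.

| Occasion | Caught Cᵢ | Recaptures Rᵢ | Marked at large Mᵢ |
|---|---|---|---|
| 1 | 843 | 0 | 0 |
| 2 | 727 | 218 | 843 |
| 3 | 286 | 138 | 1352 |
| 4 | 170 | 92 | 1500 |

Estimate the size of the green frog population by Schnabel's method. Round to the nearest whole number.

N ≈ 2800

Σ MᵢCᵢ = 0·843 + 843·727 + 1352·286 + 1500·170 = 0 + 612861 + 386672 + 255000 = 1254533
Σ Rᵢ = 0 + 218 + 138 + 92 = 448
N̂ = 1254533 / 448 ≈ 2800.3 → 2800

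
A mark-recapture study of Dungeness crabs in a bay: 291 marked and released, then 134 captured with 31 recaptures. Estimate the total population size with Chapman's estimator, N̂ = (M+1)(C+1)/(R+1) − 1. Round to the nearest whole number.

N ≈ 1231

N̂ = (291+1)(134+1)/(31+1) − 1 = 292·135/32 − 1
= 39420/32 − 1 ≈ 1231.9 − 1 ≈ 1230.9 → 1231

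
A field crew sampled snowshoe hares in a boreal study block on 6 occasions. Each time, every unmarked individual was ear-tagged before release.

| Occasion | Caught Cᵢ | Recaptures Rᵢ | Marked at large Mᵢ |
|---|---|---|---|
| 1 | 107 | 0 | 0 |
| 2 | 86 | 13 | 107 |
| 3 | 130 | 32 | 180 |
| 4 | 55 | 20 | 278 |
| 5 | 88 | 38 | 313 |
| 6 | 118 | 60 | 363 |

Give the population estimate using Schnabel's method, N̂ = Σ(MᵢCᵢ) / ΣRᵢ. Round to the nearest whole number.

N ≈ 726

Σ MᵢCᵢ = 0·107 + 107·86 + 180·130 + 278·55 + 313·88 + 363·118 = 0 + 9202 + 23400 + 15290 + 27544 + 42834 = 118270
Σ Rᵢ = 0 + 13 + 32 + 20 + 38 + 60 = 163
N̂ = 118270 / 163 ≈ 725.6 → 726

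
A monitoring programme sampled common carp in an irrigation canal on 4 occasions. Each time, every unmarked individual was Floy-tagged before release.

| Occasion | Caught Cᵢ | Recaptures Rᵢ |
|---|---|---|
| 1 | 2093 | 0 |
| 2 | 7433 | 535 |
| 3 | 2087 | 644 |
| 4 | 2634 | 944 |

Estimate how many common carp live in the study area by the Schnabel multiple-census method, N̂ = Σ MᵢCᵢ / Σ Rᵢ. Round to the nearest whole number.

Marked at large before each occasion: Mᵢ = Σⱼ<ᵢ (Cⱼ − Rⱼ) → M1=0, M2=2093, M3=8991, M4=10434
Σ MᵢCᵢ = 0·2093 + 2093·7433 + 8991·2087 + 10434·2634 = 0 + 15557269 + 18764217 + 27483156 = 61804642
Σ Rᵢ = 0 + 535 + 644 + 944 = 2123
N̂ = 61804642 / 2123 ≈ 29111.9 → 29112

N ≈ 29,112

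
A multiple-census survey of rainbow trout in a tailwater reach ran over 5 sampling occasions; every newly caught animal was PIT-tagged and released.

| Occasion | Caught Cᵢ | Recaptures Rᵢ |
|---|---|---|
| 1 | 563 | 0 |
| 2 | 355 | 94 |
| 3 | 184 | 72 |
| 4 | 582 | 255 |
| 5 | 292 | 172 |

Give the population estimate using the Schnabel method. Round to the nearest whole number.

Marked at large before each occasion: Mᵢ = Σⱼ<ᵢ (Cⱼ − Rⱼ) → M1=0, M2=563, M3=824, M4=936, M5=1263
Σ MᵢCᵢ = 0·563 + 563·355 + 824·184 + 936·582 + 1263·292 = 0 + 199865 + 151616 + 544752 + 368796 = 1265029
Σ Rᵢ = 0 + 94 + 72 + 255 + 172 = 593
N̂ = 1265029 / 593 ≈ 2133.3 → 2133

N ≈ 2133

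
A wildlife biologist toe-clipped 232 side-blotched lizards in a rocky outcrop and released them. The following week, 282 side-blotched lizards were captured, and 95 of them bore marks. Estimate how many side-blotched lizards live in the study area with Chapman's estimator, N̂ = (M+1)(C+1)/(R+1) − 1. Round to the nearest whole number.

N ≈ 686

N̂ = (232+1)(282+1)/(95+1) − 1 = 233·283/96 − 1
= 65939/96 − 1 ≈ 686.9 − 1 ≈ 685.9 → 686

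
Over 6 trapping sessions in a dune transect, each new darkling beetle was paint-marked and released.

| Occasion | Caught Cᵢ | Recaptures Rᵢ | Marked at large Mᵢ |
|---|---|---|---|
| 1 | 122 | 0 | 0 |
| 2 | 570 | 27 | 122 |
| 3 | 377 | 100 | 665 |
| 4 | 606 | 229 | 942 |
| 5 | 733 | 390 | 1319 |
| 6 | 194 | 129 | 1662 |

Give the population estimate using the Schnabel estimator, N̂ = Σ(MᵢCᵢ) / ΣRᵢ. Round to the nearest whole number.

N ≈ 2492

Σ MᵢCᵢ = 0·122 + 122·570 + 665·377 + 942·606 + 1319·733 + 1662·194 = 0 + 69540 + 250705 + 570852 + 966827 + 322428 = 2180352
Σ Rᵢ = 0 + 27 + 100 + 229 + 390 + 129 = 875
N̂ = 2180352 / 875 ≈ 2491.8 → 2492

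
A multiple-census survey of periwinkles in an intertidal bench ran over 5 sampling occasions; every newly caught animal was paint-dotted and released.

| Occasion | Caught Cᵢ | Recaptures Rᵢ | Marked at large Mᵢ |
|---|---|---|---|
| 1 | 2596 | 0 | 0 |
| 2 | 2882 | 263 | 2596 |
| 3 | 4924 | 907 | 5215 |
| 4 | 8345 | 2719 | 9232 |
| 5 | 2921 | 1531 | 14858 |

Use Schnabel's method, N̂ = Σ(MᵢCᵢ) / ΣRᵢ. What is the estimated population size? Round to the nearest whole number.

Σ MᵢCᵢ = 0·2596 + 2596·2882 + 5215·4924 + 9232·8345 + 14858·2921 = 0 + 7481672 + 25678660 + 77041040 + 43400218 = 153601590
Σ Rᵢ = 0 + 263 + 907 + 2719 + 1531 = 5420
N̂ = 153601590 / 5420 ≈ 28339.8 → 28340

N ≈ 28,340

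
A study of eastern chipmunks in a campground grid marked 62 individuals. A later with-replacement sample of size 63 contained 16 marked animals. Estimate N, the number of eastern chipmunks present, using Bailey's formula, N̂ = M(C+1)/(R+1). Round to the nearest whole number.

N̂ = 62·(63+1)/(16+1) = 62·64/17 = 3968/17 ≈ 233.4 → 233

N ≈ 233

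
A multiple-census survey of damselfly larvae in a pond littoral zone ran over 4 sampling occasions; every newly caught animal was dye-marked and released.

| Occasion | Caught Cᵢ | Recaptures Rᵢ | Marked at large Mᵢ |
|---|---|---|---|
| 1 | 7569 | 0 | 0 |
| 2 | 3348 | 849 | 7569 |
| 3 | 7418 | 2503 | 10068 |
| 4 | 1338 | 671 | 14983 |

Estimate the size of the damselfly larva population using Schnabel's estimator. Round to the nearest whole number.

N ≈ 29,847

Σ MᵢCᵢ = 0·7569 + 7569·3348 + 10068·7418 + 14983·1338 = 0 + 25341012 + 74684424 + 20047254 = 120072690
Σ Rᵢ = 0 + 849 + 2503 + 671 = 4023
N̂ = 120072690 / 4023 ≈ 29846.6 → 29847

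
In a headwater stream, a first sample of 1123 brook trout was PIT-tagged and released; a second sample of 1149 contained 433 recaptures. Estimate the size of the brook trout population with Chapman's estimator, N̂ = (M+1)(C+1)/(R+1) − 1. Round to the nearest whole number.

N ≈ 2977

N̂ = (1123+1)(1149+1)/(433+1) − 1 = 1124·1150/434 − 1
= 1292600/434 − 1 ≈ 2978.3 − 1 ≈ 2977.3 → 2977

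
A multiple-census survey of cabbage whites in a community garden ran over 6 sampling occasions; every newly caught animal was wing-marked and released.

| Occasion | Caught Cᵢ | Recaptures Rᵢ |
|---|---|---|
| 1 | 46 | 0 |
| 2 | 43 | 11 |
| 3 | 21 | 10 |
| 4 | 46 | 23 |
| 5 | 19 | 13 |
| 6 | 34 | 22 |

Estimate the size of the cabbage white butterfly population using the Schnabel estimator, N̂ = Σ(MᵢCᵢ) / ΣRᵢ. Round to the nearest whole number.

Marked at large before each occasion: Mᵢ = Σⱼ<ᵢ (Cⱼ − Rⱼ) → M1=0, M2=46, M3=78, M4=89, M5=112, M6=118
Σ MᵢCᵢ = 0·46 + 46·43 + 78·21 + 89·46 + 112·19 + 118·34 = 0 + 1978 + 1638 + 4094 + 2128 + 4012 = 13850
Σ Rᵢ = 0 + 11 + 10 + 23 + 13 + 22 = 79
N̂ = 13850 / 79 ≈ 175.3 → 175

N ≈ 175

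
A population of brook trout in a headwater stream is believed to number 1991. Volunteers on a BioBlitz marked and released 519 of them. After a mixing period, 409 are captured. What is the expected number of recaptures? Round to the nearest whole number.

Expected recaptures E[R] = M·C / N.
E[R] = 519 × 409 / 1991 = 212271 / 1991 ≈ 106.6 → 107

expected recaptures ≈ 107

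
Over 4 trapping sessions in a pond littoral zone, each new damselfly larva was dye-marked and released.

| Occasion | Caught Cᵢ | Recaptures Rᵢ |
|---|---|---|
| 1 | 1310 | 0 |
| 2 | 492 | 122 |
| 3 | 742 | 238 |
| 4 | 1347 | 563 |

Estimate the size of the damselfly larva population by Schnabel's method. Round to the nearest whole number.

N ≈ 5236

Marked at large before each occasion: Mᵢ = Σⱼ<ᵢ (Cⱼ − Rⱼ) → M1=0, M2=1310, M3=1680, M4=2184
Σ MᵢCᵢ = 0·1310 + 1310·492 + 1680·742 + 2184·1347 = 0 + 644520 + 1246560 + 2941848 = 4832928
Σ Rᵢ = 0 + 122 + 238 + 563 = 923
N̂ = 4832928 / 923 ≈ 5236.1 → 5236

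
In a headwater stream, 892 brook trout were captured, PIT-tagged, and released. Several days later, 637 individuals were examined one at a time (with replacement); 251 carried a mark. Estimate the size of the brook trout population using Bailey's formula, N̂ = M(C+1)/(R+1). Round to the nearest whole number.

N ≈ 2258

N̂ = 892·(637+1)/(251+1) = 892·638/252 = 569096/252 ≈ 2258.3 → 2258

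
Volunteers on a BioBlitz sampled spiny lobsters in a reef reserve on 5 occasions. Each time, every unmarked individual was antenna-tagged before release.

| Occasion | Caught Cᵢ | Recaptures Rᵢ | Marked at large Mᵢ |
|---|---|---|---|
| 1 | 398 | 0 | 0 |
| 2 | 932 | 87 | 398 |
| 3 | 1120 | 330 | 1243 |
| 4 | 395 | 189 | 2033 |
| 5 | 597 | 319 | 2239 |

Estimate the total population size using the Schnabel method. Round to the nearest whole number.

N ≈ 4219

Σ MᵢCᵢ = 0·398 + 398·932 + 1243·1120 + 2033·395 + 2239·597 = 0 + 370936 + 1392160 + 803035 + 1336683 = 3902814
Σ Rᵢ = 0 + 87 + 330 + 189 + 319 = 925
N̂ = 3902814 / 925 ≈ 4219.3 → 4219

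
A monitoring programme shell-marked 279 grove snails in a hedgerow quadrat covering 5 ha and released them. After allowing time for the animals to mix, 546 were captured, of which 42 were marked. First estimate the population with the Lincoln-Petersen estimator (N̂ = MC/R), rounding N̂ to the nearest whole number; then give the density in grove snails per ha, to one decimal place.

N̂ = 279·546/42 = 152334/42 = 3627
Density = N̂ / area = 3627 / 5 ≈ 725.40 → 725.4 per ha

density ≈ 725.4 grove snails per ha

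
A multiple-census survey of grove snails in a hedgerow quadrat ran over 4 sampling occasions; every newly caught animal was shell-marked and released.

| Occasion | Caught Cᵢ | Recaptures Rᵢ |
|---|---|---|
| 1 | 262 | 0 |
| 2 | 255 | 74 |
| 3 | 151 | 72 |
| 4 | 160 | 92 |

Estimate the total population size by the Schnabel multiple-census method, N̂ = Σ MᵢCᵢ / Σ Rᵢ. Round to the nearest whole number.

N ≈ 913

Marked at large before each occasion: Mᵢ = Σⱼ<ᵢ (Cⱼ − Rⱼ) → M1=0, M2=262, M3=443, M4=522
Σ MᵢCᵢ = 0·262 + 262·255 + 443·151 + 522·160 = 0 + 66810 + 66893 + 83520 = 217223
Σ Rᵢ = 0 + 74 + 72 + 92 = 238
N̂ = 217223 / 238 ≈ 912.7 → 913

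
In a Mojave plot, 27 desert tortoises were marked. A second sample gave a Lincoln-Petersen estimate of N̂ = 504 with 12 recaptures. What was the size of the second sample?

C = 224

From N = M·C/R: C = N·R / M = 504·12 / 27 = 6048 / 27 = 224.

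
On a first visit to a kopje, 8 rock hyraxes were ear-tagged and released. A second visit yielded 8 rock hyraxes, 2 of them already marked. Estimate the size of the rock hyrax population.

N = 32

Lincoln-Petersen assumes M/N = R/C, so N = M·C / R.
N = (8 × 8) / 2 = 64 / 2 = 32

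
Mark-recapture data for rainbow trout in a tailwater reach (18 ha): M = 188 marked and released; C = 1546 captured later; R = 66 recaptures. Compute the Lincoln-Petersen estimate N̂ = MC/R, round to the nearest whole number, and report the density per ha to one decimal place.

density ≈ 244.7 rainbow trout per ha

N̂ = 188·1546/66 = 290648/66 ≈ 4403.8 → 4404
Density = N̂ / area = 4404 / 18 ≈ 244.67 → 244.7 per ha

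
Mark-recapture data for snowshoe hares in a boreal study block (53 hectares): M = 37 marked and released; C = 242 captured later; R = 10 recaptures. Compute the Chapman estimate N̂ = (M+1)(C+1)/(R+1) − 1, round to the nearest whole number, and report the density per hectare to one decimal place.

density ≈ 15.8 snowshoe hares per hectare

N̂ = 38·243/11 − 1 = 9234/11 − 1 ≈ 838.45 → 838
Density = N̂ / area = 838 / 53 ≈ 15.81 → 15.8 per hectare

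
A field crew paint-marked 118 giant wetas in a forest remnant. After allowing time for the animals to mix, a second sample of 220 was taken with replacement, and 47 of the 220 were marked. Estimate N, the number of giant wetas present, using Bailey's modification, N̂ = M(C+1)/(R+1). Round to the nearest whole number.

N̂ = 118·(220+1)/(47+1) = 118·221/48 = 26078/48 ≈ 543.3 → 543

N ≈ 543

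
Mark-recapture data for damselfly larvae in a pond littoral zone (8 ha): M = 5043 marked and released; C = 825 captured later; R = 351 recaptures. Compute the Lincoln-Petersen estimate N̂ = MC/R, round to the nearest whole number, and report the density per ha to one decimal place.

N̂ = 5043·825/351 = 4160475/351 ≈ 11853.2 → 11853
Density = N̂ / area = 11853 / 8 ≈ 1481.62 → 1481.6 per ha

density ≈ 1481.6 damselfly larvae per ha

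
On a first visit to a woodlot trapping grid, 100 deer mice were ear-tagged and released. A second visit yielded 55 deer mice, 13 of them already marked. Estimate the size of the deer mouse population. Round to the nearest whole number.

N = (100 × 55) / 13 = 5500 / 13 ≈ 423.1 → 423

N ≈ 423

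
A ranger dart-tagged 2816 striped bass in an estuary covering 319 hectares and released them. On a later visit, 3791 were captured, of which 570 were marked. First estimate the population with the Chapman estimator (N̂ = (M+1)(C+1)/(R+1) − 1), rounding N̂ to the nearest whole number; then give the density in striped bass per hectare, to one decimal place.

density ≈ 58.6 striped bass per hectare

N̂ = 2817·3792/571 − 1 = 10682064/571 − 1 ≈ 18706.6 → 18707
Density = N̂ / area = 18707 / 319 ≈ 58.64 → 58.6 per hectare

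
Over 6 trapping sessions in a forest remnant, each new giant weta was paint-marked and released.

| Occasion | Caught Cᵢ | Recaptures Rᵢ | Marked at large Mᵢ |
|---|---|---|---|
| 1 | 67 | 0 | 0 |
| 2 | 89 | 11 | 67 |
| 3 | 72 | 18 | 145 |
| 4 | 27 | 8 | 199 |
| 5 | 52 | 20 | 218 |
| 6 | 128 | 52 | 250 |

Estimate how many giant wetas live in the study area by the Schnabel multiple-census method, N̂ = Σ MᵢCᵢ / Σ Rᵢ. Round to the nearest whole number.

N ≈ 597

Σ MᵢCᵢ = 0·67 + 67·89 + 145·72 + 199·27 + 218·52 + 250·128 = 0 + 5963 + 10440 + 5373 + 11336 + 32000 = 65112
Σ Rᵢ = 0 + 11 + 18 + 8 + 20 + 52 = 109
N̂ = 65112 / 109 ≈ 597.4 → 597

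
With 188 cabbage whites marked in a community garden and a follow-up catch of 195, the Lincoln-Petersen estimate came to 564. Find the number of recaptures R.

From N = M·C/R: R = M·C / N = 188·195 / 564 = 36660 / 564 = 65.

R = 65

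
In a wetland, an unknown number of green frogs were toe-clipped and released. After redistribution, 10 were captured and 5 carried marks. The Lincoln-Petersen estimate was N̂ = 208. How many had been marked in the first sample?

From N = M·C/R: M = N·R / C = 208·5 / 10 = 1040 / 10 = 104.

M = 104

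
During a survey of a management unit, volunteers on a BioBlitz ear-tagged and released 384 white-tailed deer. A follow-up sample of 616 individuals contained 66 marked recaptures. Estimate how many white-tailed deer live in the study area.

N = 3584

N = (384 × 616) / 66 = 236544 / 66 = 3584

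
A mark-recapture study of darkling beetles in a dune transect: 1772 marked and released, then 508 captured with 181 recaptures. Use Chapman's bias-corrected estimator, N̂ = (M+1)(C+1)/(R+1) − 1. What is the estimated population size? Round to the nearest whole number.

N̂ = (1772+1)(508+1)/(181+1) − 1 = 1773·509/182 − 1
= 902457/182 − 1 ≈ 4958.6 − 1 ≈ 4957.6 → 4958

N ≈ 4958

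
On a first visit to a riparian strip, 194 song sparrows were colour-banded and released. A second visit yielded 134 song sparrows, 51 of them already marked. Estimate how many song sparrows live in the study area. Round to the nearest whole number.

If marked individuals mix randomly, R/C ≈ M/N, giving N ≈ M·C/R.
N = (194 × 134) / 51 = 25996 / 51 ≈ 509.7 → 510

N ≈ 510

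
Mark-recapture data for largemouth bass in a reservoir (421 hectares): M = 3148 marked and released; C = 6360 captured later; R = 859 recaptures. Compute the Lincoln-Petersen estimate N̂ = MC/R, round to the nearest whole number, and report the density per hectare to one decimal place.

N̂ = 3148·6360/859 = 20021280/859 ≈ 23307.7 → 23308
Density = N̂ / area = 23308 / 421 ≈ 55.36 → 55.4 per hectare

density ≈ 55.4 largemouth bass per hectare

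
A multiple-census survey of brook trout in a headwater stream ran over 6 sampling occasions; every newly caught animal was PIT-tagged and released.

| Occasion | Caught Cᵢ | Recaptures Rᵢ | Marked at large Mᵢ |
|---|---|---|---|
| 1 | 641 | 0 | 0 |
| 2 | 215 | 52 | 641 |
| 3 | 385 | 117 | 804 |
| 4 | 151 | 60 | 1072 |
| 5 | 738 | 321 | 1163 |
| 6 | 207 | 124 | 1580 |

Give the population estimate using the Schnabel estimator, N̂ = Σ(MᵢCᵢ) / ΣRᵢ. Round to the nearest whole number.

Σ MᵢCᵢ = 0·641 + 641·215 + 804·385 + 1072·151 + 1163·738 + 1580·207 = 0 + 137815 + 309540 + 161872 + 858294 + 327060 = 1794581
Σ Rᵢ = 0 + 52 + 117 + 60 + 321 + 124 = 674
N̂ = 1794581 / 674 ≈ 2662.6 → 2663

N ≈ 2663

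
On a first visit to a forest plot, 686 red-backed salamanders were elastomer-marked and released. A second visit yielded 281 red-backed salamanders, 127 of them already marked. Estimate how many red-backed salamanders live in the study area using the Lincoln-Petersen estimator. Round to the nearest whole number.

If marked individuals mix randomly, R/C ≈ M/N, giving N ≈ M·C/R.
N = (686 × 281) / 127 = 192766 / 127 ≈ 1517.8 → 1518

N ≈ 1518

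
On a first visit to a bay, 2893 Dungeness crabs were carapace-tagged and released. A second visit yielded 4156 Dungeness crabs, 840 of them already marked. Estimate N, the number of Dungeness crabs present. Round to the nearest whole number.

N = (2893 × 4156) / 840 = 12023308 / 840 ≈ 14313.46 → 14313

N ≈ 14,313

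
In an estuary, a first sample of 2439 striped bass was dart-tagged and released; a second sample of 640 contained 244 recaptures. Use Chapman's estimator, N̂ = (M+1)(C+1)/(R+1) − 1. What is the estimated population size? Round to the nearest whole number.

N̂ = (2439+1)(640+1)/(244+1) − 1 = 2440·641/245 − 1
= 1564040/245 − 1 ≈ 6383.8 − 1 ≈ 6382.8 → 6383

N ≈ 6383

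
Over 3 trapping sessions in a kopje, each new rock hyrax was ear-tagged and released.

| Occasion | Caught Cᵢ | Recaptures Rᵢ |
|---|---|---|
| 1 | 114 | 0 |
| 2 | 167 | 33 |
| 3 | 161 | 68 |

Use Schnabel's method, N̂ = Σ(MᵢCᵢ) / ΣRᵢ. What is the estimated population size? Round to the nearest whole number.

Marked at large before each occasion: Mᵢ = Σⱼ<ᵢ (Cⱼ − Rⱼ) → M1=0, M2=114, M3=248
Σ MᵢCᵢ = 0·114 + 114·167 + 248·161 = 0 + 19038 + 39928 = 58966
Σ Rᵢ = 0 + 33 + 68 = 101
N̂ = 58966 / 101 ≈ 583.8 → 584

N ≈ 584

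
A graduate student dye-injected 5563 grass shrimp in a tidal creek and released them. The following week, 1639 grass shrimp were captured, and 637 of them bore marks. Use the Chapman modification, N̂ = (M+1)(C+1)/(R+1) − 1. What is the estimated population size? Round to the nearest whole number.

N ≈ 14,301

N̂ = (5563+1)(1639+1)/(637+1) − 1 = 5564·1640/638 − 1
= 9124960/638 − 1 ≈ 14302.4 − 1 ≈ 14301.4 → 14301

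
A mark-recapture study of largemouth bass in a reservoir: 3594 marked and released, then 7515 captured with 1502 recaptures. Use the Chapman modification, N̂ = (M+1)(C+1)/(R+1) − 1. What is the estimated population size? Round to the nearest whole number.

N̂ = (3594+1)(7515+1)/(1502+1) − 1 = 3595·7516/1503 − 1
= 27020020/1503 − 1 ≈ 17977.4 − 1 ≈ 17976.4 → 17976

N ≈ 17,976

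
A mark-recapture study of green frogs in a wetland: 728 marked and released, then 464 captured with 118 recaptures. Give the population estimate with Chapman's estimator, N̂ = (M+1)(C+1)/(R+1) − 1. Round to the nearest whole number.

N̂ = (728+1)(464+1)/(118+1) − 1 = 729·465/119 − 1
= 338985/119 − 1 ≈ 2848.6 − 1 ≈ 2847.6 → 2848

N ≈ 2848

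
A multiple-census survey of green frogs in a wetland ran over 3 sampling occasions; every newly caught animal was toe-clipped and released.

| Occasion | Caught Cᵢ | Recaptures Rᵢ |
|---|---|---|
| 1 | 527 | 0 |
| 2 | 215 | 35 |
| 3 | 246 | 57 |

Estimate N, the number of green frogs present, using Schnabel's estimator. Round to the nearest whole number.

N ≈ 3122

Marked at large before each occasion: Mᵢ = Σⱼ<ᵢ (Cⱼ − Rⱼ) → M1=0, M2=527, M3=707
Σ MᵢCᵢ = 0·527 + 527·215 + 707·246 = 0 + 113305 + 173922 = 287227
Σ Rᵢ = 0 + 35 + 57 = 92
N̂ = 287227 / 92 ≈ 3122.0 → 3122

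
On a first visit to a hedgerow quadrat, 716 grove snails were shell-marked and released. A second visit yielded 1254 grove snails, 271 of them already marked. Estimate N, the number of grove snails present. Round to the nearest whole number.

If marked individuals mix randomly, R/C ≈ M/N, giving N ≈ M·C/R.
N = (716 × 1254) / 271 = 897864 / 271 ≈ 3313.2 → 3313

N ≈ 3313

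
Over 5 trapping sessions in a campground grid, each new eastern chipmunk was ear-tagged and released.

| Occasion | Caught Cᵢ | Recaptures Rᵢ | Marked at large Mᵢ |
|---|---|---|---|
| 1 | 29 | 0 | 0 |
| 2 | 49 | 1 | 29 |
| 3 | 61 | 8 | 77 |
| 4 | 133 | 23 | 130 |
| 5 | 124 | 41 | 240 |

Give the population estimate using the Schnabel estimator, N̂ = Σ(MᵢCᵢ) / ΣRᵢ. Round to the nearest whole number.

Σ MᵢCᵢ = 0·29 + 29·49 + 77·61 + 130·133 + 240·124 = 0 + 1421 + 4697 + 17290 + 29760 = 53168
Σ Rᵢ = 0 + 1 + 8 + 23 + 41 = 73
N̂ = 53168 / 73 ≈ 728.3 → 728

N ≈ 728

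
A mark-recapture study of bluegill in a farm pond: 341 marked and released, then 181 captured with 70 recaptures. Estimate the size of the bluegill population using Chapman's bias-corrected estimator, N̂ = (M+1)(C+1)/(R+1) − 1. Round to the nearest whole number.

N ≈ 876

N̂ = (341+1)(181+1)/(70+1) − 1 = 342·182/71 − 1
= 62244/71 − 1 ≈ 876.7 − 1 ≈ 875.7 → 876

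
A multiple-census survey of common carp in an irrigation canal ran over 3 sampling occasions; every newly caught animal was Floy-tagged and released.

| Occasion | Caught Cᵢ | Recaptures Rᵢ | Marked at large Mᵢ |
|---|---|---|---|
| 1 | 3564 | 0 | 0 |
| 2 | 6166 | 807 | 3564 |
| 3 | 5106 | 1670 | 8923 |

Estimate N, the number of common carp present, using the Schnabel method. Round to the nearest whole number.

Σ MᵢCᵢ = 0·3564 + 3564·6166 + 8923·5106 = 0 + 21975624 + 45560838 = 67536462
Σ Rᵢ = 0 + 807 + 1670 = 2477
N̂ = 67536462 / 2477 ≈ 27265.4 → 27265

N ≈ 27,265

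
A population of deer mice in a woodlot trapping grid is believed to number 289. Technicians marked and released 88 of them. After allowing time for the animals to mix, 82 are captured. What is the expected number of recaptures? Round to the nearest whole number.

expected recaptures ≈ 25

The marked fraction of the population is 88/289, so in a sample of 82 expect C·(M/N) marked.
E[R] = 88 × 82 / 289 = 7216 / 289 ≈ 25.0 → 25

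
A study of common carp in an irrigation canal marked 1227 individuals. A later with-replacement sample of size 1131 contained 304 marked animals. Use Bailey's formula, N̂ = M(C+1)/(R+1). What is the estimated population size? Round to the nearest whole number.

N̂ = 1227·(1131+1)/(304+1) = 1227·1132/305 = 1388964/305 ≈ 4554.0 → 4554

N ≈ 4554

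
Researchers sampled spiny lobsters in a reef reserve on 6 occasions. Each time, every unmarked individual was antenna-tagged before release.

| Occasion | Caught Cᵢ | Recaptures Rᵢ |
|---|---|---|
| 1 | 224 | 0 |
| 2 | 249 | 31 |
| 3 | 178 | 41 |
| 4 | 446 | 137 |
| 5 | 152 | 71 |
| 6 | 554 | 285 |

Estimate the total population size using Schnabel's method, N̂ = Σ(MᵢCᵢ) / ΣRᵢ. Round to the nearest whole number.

Marked at large before each occasion: Mᵢ = Σⱼ<ᵢ (Cⱼ − Rⱼ) → M1=0, M2=224, M3=442, M4=579, M5=888, M6=969
Σ MᵢCᵢ = 0·224 + 224·249 + 442·178 + 579·446 + 888·152 + 969·554 = 0 + 55776 + 78676 + 258234 + 134976 + 536826 = 1064488
Σ Rᵢ = 0 + 31 + 41 + 137 + 71 + 285 = 565
N̂ = 1064488 / 565 ≈ 1884.0 → 1884

N ≈ 1884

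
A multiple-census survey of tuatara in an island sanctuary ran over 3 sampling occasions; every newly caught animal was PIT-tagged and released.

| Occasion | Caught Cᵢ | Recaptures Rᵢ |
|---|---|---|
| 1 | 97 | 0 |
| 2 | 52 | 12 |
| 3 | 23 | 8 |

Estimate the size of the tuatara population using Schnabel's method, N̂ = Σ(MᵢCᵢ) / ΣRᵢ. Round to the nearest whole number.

Marked at large before each occasion: Mᵢ = Σⱼ<ᵢ (Cⱼ − Rⱼ) → M1=0, M2=97, M3=137
Σ MᵢCᵢ = 0·97 + 97·52 + 137·23 = 0 + 5044 + 3151 = 8195
Σ Rᵢ = 0 + 12 + 8 = 20
N̂ = 8195 / 20 ≈ 409.8 → 410

N ≈ 410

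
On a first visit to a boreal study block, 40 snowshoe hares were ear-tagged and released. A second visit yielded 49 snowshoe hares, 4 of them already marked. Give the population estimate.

N = (40 × 49) / 4 = 1960 / 4 = 490

N = 490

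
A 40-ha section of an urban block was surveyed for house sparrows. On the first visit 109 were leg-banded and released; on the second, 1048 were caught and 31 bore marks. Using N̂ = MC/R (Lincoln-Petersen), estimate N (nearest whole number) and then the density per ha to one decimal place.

density ≈ 92.1 house sparrows per ha

N̂ = 109·1048/31 = 114232/31 ≈ 3684.9 → 3685
Density = N̂ / area = 3685 / 40 ≈ 92.12 → 92.1 per ha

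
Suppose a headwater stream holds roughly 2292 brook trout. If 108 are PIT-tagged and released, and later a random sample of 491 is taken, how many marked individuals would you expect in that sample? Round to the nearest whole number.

expected recaptures ≈ 23

The marked fraction of the population is 108/2292, so in a sample of 491 expect C·(M/N) marked.
E[R] = 108 × 491 / 2292 = 53028 / 2292 ≈ 23.1 → 23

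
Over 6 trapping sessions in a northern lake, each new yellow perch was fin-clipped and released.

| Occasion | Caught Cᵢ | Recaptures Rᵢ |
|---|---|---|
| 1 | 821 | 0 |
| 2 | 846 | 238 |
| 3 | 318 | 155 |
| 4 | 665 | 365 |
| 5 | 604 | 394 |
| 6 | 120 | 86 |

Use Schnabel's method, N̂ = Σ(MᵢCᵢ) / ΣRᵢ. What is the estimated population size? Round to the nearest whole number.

Marked at large before each occasion: Mᵢ = Σⱼ<ᵢ (Cⱼ − Rⱼ) → M1=0, M2=821, M3=1429, M4=1592, M5=1892, M6=2102
Σ MᵢCᵢ = 0·821 + 821·846 + 1429·318 + 1592·665 + 1892·604 + 2102·120 = 0 + 694566 + 454422 + 1058680 + 1142768 + 252240 = 3602676
Σ Rᵢ = 0 + 238 + 155 + 365 + 394 + 86 = 1238
N̂ = 3602676 / 1238 ≈ 2910.1 → 2910

N ≈ 2910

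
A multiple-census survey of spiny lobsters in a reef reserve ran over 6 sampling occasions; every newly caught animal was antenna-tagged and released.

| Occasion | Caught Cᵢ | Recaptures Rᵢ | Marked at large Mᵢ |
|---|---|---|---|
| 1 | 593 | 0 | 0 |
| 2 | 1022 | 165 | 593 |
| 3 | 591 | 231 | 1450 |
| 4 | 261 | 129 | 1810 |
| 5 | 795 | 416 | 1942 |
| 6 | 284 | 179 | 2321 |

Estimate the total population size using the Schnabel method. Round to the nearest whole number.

Σ MᵢCᵢ = 0·593 + 593·1022 + 1450·591 + 1810·261 + 1942·795 + 2321·284 = 0 + 606046 + 856950 + 472410 + 1543890 + 659164 = 4138460
Σ Rᵢ = 0 + 165 + 231 + 129 + 416 + 179 = 1120
N̂ = 4138460 / 1120 ≈ 3695.1 → 3695

N ≈ 3695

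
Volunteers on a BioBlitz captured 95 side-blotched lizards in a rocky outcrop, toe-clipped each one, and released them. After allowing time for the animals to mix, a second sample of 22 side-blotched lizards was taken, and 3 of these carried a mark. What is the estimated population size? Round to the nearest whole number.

N ≈ 697

N = (95 × 22) / 3 = 2090 / 3 ≈ 696.7 → 697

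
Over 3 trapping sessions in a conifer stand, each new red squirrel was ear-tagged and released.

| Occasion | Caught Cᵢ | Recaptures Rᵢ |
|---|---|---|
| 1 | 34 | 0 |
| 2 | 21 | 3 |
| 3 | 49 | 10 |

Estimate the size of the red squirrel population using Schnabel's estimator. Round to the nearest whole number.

Marked at large before each occasion: Mᵢ = Σⱼ<ᵢ (Cⱼ − Rⱼ) → M1=0, M2=34, M3=52
Σ MᵢCᵢ = 0·34 + 34·21 + 52·49 = 0 + 714 + 2548 = 3262
Σ Rᵢ = 0 + 3 + 10 = 13
N̂ = 3262 / 13 ≈ 250.9 → 251

N ≈ 251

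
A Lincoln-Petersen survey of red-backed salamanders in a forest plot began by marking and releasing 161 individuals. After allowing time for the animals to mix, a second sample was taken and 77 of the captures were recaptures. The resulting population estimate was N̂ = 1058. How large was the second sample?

C = 506

From N = M·C/R: C = N·R / M = 1058·77 / 161 = 81466 / 161 = 506.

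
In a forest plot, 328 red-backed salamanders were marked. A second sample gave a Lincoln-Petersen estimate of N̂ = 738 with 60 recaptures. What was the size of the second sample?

C = 135

From N = M·C/R: C = N·R / M = 738·60 / 328 = 44280 / 328 = 135.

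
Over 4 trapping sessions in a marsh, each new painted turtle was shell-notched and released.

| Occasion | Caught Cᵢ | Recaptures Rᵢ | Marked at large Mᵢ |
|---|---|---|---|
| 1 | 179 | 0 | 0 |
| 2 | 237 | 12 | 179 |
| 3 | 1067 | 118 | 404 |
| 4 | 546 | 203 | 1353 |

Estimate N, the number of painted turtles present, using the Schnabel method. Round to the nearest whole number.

Σ MᵢCᵢ = 0·179 + 179·237 + 404·1067 + 1353·546 = 0 + 42423 + 431068 + 738738 = 1212229
Σ Rᵢ = 0 + 12 + 118 + 203 = 333
N̂ = 1212229 / 333 ≈ 3640.3 → 3640

N ≈ 3640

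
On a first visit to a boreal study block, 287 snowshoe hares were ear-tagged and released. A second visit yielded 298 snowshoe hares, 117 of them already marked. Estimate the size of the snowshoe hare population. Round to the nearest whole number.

The marked fraction in the recapture sample should equal the marked fraction in the population: 117/298 = 287/N.
N = (287 × 298) / 117 = 85526 / 117 ≈ 731.0 → 731

N ≈ 731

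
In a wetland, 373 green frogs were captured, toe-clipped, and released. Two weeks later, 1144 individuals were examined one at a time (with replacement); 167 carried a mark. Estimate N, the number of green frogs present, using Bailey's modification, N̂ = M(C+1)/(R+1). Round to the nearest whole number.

N ≈ 2542

N̂ = 373·(1144+1)/(167+1) = 373·1145/168 = 427085/168 ≈ 2542.2 → 2542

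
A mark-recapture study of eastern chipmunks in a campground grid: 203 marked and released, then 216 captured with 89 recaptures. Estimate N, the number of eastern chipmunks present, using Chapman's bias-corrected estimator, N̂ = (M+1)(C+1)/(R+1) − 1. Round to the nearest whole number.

N̂ = (203+1)(216+1)/(89+1) − 1 = 204·217/90 − 1
= 44268/90 − 1 ≈ 491.9 − 1 ≈ 490.9 → 491

N ≈ 491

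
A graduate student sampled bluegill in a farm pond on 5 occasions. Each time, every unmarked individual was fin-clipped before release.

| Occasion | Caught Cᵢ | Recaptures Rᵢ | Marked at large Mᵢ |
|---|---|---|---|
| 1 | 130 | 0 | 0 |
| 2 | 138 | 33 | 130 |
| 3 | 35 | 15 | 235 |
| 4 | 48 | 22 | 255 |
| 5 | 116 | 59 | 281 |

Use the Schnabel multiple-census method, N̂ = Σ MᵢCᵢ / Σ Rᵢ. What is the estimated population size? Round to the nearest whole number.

N ≈ 550

Σ MᵢCᵢ = 0·130 + 130·138 + 235·35 + 255·48 + 281·116 = 0 + 17940 + 8225 + 12240 + 32596 = 71001
Σ Rᵢ = 0 + 33 + 15 + 22 + 59 = 129
N̂ = 71001 / 129 ≈ 550.4 → 550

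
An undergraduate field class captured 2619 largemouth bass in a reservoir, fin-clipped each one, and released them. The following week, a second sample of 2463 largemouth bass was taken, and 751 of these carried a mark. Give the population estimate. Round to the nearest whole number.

N ≈ 8589

N = (2619 × 2463) / 751 = 6450597 / 751 ≈ 8589.3 → 8589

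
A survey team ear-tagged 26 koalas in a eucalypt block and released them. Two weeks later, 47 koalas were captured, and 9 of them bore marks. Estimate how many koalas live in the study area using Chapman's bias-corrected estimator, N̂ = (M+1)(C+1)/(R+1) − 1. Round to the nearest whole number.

N̂ = (26+1)(47+1)/(9+1) − 1 = 27·48/10 − 1
= 1296/10 − 1 ≈ 129.6 − 1 ≈ 128.6 → 129

N ≈ 129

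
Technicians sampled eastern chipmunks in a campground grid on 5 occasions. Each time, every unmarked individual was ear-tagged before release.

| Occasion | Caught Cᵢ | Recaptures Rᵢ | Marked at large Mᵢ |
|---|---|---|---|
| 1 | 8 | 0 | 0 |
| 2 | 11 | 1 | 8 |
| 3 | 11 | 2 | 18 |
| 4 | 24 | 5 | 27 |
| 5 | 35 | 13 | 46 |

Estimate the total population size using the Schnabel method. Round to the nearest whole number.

N ≈ 121

Σ MᵢCᵢ = 0·8 + 8·11 + 18·11 + 27·24 + 46·35 = 0 + 88 + 198 + 648 + 1610 = 2544
Σ Rᵢ = 0 + 1 + 2 + 5 + 13 = 21
N̂ = 2544 / 21 ≈ 121.1 → 121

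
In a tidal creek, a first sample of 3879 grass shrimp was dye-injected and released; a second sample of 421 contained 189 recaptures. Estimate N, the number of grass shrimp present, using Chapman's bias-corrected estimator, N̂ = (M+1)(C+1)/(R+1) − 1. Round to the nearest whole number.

N̂ = (3879+1)(421+1)/(189+1) − 1 = 3880·422/190 − 1
= 1637360/190 − 1 ≈ 8617.7 − 1 ≈ 8616.7 → 8617

N ≈ 8617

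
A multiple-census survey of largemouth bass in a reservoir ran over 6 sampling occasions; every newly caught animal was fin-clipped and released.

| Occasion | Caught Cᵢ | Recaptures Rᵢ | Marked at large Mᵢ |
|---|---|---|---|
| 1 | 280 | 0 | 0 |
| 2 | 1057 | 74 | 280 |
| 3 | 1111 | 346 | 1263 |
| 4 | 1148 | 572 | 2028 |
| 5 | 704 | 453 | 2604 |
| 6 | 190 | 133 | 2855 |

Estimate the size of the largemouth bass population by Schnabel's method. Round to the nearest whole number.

N ≈ 4058

Σ MᵢCᵢ = 0·280 + 280·1057 + 1263·1111 + 2028·1148 + 2604·704 + 2855·190 = 0 + 295960 + 1403193 + 2328144 + 1833216 + 542450 = 6402963
Σ Rᵢ = 0 + 74 + 346 + 572 + 453 + 133 = 1578
N̂ = 6402963 / 1578 ≈ 4057.6 → 4058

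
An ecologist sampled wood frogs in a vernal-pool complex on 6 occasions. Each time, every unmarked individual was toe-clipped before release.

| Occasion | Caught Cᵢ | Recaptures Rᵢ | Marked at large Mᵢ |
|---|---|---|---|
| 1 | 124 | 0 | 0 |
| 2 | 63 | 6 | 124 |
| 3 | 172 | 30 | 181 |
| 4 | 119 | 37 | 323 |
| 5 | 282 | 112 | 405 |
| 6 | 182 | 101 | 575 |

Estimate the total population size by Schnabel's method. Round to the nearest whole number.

N ≈ 1036

Σ MᵢCᵢ = 0·124 + 124·63 + 181·172 + 323·119 + 405·282 + 575·182 = 0 + 7812 + 31132 + 38437 + 114210 + 104650 = 296241
Σ Rᵢ = 0 + 6 + 30 + 37 + 112 + 101 = 286
N̂ = 296241 / 286 ≈ 1035.8 → 1036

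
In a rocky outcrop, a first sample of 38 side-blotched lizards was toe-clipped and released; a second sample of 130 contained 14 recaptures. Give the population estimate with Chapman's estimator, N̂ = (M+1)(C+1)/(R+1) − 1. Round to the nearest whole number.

N ≈ 340

N̂ = (38+1)(130+1)/(14+1) − 1 = 39·131/15 − 1
= 5109/15 − 1 ≈ 340.6 − 1 ≈ 339.6 → 340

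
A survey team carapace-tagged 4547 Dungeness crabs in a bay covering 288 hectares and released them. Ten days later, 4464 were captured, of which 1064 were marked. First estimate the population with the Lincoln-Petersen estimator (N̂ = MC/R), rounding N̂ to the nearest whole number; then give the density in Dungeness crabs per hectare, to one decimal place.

density ≈ 66.2 Dungeness crabs per hectare

N̂ = 4547·4464/1064 = 20297808/1064 ≈ 19076.9 → 19077
Density = N̂ / area = 19077 / 288 ≈ 66.24 → 66.2 per hectare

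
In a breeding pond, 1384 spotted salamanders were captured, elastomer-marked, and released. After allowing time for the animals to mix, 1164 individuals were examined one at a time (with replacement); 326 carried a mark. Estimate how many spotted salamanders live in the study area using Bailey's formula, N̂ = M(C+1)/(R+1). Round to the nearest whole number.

N̂ = 1384·(1164+1)/(326+1) = 1384·1165/327 = 1612360/327 ≈ 4930.8 → 4931

N ≈ 4931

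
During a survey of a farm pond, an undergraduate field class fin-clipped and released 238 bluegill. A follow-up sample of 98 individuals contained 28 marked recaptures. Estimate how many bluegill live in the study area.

N = 833

Lincoln-Petersen assumes M/N = R/C, so N = M·C / R.
N = (238 × 98) / 28 = 23324 / 28 = 833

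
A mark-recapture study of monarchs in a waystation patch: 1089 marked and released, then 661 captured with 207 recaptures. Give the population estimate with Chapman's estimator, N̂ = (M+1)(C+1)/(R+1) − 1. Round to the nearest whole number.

N ≈ 3468

N̂ = (1089+1)(661+1)/(207+1) − 1 = 1090·662/208 − 1
= 721580/208 − 1 ≈ 3469.1 − 1 ≈ 3468.1 → 3468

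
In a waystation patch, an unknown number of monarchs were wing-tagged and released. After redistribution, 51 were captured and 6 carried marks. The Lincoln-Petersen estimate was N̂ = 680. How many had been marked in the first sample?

From N = M·C/R: M = N·R / C = 680·6 / 51 = 4080 / 51 = 80.

M = 80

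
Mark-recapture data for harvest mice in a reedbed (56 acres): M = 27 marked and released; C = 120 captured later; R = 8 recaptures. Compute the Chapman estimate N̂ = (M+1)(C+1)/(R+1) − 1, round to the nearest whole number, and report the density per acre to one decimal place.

density ≈ 6.7 harvest mice per acre

N̂ = 28·121/9 − 1 = 3388/9 − 1 ≈ 375.4 → 375
Density = N̂ / area = 375 / 56 ≈ 6.70 → 6.7 per acre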